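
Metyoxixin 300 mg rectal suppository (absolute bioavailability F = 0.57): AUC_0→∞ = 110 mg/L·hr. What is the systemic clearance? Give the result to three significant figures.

CL = 1.55 L/hr

CL = F × Dose / AUC_0→∞
   = 0.57 × 300 / 110 = 1.55455 L/hr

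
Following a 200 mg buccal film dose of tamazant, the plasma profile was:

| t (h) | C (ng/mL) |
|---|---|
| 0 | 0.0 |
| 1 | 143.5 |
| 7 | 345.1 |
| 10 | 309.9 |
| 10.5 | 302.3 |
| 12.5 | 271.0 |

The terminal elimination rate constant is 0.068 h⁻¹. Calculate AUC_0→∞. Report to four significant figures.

Trapezoidal AUC_0→12.5:
  [0→1]: (0.0+143.5)/2 × 1 = 71.75
  [1→7]: (143.5+345.1)/2 × 6 = 1465.8
  [7→10]: (345.1+309.9)/2 × 3 = 982.5
  [10→10.5]: (309.9+302.3)/2 × 0.5 = 153.05
  [10.5→12.5]: (302.3+271.0)/2 × 2 = 573.3
  Sum = 3246.4 ng/mL·h
Extrapolated tail: C_last / k_e = 271.0 / 0.068 = 3985.294
AUC_0→∞ = 3246.4 + 3985.294 = 7231.694 ng/mL·h

AUC = 7232 ng/mL·h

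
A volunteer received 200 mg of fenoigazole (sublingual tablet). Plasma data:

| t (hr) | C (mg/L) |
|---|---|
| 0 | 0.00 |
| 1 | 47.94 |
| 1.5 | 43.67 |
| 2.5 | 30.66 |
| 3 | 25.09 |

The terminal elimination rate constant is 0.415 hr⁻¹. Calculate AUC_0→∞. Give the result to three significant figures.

Trapezoidal AUC_0→3:
  [0→1]: (0.00+47.94)/2 × 1 = 23.97
  [1→1.5]: (47.94+43.67)/2 × 0.5 = 22.9025
  [1.5→2.5]: (43.67+30.66)/2 × 1 = 37.165
  [2.5→3]: (30.66+25.09)/2 × 0.5 = 13.9375
  Sum = 97.975 mg/L·hr
Extrapolated tail: C_last / k_e = 25.09 / 0.415 = 60.458
AUC_0→∞ = 97.975 + 60.458 = 158.433 mg/L·hr

AUC = 158 mg/L·hr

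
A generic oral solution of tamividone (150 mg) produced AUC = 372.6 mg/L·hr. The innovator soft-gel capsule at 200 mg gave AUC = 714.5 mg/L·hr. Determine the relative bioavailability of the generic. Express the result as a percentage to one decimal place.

F_rel = 69.5%

F_rel = (AUC_test/D_test) / (AUC_ref/D_ref)
      = (372.6/150) / (714.5/200)
      = 2.484 / 3.5725 = 0.6953 = 69.53%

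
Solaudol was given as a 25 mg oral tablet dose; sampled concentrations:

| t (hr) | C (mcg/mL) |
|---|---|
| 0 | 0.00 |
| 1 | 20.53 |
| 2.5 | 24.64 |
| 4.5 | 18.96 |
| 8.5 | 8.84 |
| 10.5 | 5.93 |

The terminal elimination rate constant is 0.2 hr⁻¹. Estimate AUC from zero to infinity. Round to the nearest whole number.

AUC = 188 mcg/mL·hr

Trapezoidal AUC_0→10.5:
  [0→1]: (0.00+20.53)/2 × 1 = 10.265
  [1→2.5]: (20.53+24.64)/2 × 1.5 = 33.8775
  [2.5→4.5]: (24.64+18.96)/2 × 2 = 43.6
  [4.5→8.5]: (18.96+8.84)/2 × 4 = 55.6
  [8.5→10.5]: (8.84+5.93)/2 × 2 = 14.77
  Sum = 158.1125 mcg/mL·hr
Extrapolated tail: C_last / k_e = 5.93 / 0.2 = 29.650
AUC_0→∞ = 158.1125 + 29.650 = 187.7625 mcg/mL·hr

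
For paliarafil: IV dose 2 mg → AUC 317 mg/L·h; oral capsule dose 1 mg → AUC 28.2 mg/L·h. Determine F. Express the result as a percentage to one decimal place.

F = (AUC_ev / D_ev) / (AUC_iv / D_iv)
  = (28.2/1) / (317/2)
  = 28.2 / 158.5 = 0.1779
  = 17.79%

F = 17.8%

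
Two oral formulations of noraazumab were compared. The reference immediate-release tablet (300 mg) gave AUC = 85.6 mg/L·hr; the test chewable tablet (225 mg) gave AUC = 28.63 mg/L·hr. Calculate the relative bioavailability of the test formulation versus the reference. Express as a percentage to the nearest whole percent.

F_rel = 45%

F_rel = (AUC_test/D_test) / (AUC_ref/D_ref)
      = (28.63/225) / (85.6/300)
      = 0.127244 / 0.285333 = 0.4459 = 44.59%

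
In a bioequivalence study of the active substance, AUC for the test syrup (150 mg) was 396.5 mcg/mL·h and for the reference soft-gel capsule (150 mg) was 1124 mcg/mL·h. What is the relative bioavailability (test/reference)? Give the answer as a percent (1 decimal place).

F_rel = (AUC_test/D_test) / (AUC_ref/D_ref)
      = (396.5/150) / (1124/150)
      = 2.64333 / 7.49333 = 0.3528 = 35.28%

F_rel = 35.3%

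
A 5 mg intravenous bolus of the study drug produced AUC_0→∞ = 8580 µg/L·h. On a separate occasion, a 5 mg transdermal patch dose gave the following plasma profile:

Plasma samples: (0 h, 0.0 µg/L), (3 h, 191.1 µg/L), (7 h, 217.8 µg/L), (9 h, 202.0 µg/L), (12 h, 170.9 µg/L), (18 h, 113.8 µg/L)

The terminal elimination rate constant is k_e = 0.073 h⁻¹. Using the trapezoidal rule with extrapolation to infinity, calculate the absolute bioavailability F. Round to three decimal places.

Trapezoidal AUC_0→18 (transdermal patch):
  [0→3]: (0.0+191.1)/2 × 3 = 286.65
  [3→7]: (191.1+217.8)/2 × 4 = 817.8
  [7→9]: (217.8+202.0)/2 × 2 = 419.8
  [9→12]: (202.0+170.9)/2 × 3 = 559.35
  [12→18]: (170.9+113.8)/2 × 6 = 854.1
  Sum = 2937.7 µg/L·h
Tail: C_last/k_e = 113.8/0.073 = 1558.904
AUC_0→∞ (transdermal patch) = 2937.7 + 1558.904 = 4496.604 µg/L·h
F = (AUC_ev/D_ev)/(AUC_iv/D_iv) = (4496.604/5)/(8580/5) = 899.3208/1716 = 0.5241

F = 0.524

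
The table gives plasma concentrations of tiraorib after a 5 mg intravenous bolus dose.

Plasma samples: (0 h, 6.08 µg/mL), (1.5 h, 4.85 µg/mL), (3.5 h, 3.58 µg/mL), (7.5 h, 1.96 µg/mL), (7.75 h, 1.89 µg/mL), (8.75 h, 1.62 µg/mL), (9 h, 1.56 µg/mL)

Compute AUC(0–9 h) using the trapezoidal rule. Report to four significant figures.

Trapezoidal AUC_0→9:
  [0→1.5]: (6.08+4.85)/2 × 1.5 = 8.1975
  [1.5→3.5]: (4.85+3.58)/2 × 2 = 8.43
  [3.5→7.5]: (3.58+1.96)/2 × 4 = 11.08
  [7.5→7.75]: (1.96+1.89)/2 × 0.25 = 0.48125
  [7.75→8.75]: (1.89+1.62)/2 × 1 = 1.755
  [8.75→9]: (1.62+1.56)/2 × 0.25 = 0.3975
  Sum = 30.34125 µg/mL·h

AUC = 30.34 µg/mL·h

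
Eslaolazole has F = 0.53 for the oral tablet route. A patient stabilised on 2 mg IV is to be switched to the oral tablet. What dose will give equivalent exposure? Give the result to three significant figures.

For equal systemic exposure: F × D_ev = D_iv
D_ev = D_iv / F = 2 / 0.53 = 3.77358 mg

D_oral = 3.77 mg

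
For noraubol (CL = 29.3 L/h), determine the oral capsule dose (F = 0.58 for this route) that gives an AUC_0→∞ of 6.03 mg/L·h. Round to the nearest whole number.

Dose = CL × AUC_0→∞ / F
     = 29.3 × 6.03 / 0.58 = 304.619 mg

Dose = 305 mg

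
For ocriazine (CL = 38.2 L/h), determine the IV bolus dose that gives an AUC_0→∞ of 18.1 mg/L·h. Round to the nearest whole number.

Dose = 691 mg

Dose_iv = CL × AUC_0→∞
     = 38.2 × 18.1 = 691.42 mg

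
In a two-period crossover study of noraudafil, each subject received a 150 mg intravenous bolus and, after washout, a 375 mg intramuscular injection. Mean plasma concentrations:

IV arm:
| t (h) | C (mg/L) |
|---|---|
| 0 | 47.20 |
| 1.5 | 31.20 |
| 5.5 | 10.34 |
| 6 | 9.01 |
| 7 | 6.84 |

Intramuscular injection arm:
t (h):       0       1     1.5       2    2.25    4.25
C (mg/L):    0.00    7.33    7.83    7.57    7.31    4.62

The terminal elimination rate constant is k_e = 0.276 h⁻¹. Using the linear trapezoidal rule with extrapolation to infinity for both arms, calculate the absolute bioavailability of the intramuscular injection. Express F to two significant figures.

Trapezoidal AUC_0→7 (IV):
  [0→1.5]: (47.20+31.20)/2 × 1.5 = 58.8
  [1.5→5.5]: (31.20+10.34)/2 × 4 = 83.08
  [5.5→6]: (10.34+9.01)/2 × 0.5 = 4.8375
  [6→7]: (9.01+6.84)/2 × 1 = 7.925
  Sum = 154.6425 mg/L·h
IV tail: 6.84/0.276 = 24.783; AUC_iv,0→∞ = 154.6425 + 24.783 = 179.4255 mg/L·h
Trapezoidal AUC_0→4.25 (intramuscular injection):
  [0→1]: (0.00+7.33)/2 × 1 = 3.665
  [1→1.5]: (7.33+7.83)/2 × 0.5 = 3.79
  [1.5→2]: (7.83+7.57)/2 × 0.5 = 3.85
  [2→2.25]: (7.57+7.31)/2 × 0.25 = 1.86
  [2.25→4.25]: (7.31+4.62)/2 × 2 = 11.93
  Sum = 25.095 mg/L·h
intramuscular injection tail: 4.62/0.276 = 16.739; AUC_ev,0→∞ = 25.095 + 16.739 = 41.834 mg/L·h
F = (AUC_ev/D_ev)/(AUC_iv/D_iv) = (41.834/375)/(179.4255/150) = 0.111557/1.19617 = 0.0933

F = 0.093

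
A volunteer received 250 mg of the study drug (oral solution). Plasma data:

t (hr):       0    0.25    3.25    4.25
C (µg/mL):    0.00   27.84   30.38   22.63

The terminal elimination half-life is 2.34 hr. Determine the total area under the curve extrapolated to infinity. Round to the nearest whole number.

Trapezoidal AUC_0→4.25:
  [0→0.25]: (0.00+27.84)/2 × 0.25 = 3.48
  [0.25→3.25]: (27.84+30.38)/2 × 3 = 87.33
  [3.25→4.25]: (30.38+22.63)/2 × 1 = 26.505
  Sum = 117.315 µg/mL·hr
k_e = ln2 / t½ = 0.693147 / 2.34 = 0.2962 hr^-1
Extrapolated tail: C_last / k_e = 22.63 / 0.2962 = 76.401
AUC_0→∞ = 117.315 + 76.401 = 193.716 µg/mL·hr

AUC = 194 µg/mL·hr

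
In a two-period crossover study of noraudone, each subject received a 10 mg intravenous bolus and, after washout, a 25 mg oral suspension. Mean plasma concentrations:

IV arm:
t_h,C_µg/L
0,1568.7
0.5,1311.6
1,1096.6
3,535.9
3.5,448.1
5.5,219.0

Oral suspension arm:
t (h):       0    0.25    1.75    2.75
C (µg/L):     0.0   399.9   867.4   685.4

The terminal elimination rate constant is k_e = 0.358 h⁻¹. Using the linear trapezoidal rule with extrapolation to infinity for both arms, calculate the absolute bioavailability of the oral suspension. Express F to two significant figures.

Trapezoidal AUC_0→5.5 (IV):
  [0→0.5]: (1568.7+1311.6)/2 × 0.5 = 720.075
  [0.5→1]: (1311.6+1096.6)/2 × 0.5 = 602.05
  [1→3]: (1096.6+535.9)/2 × 2 = 1632.5
  [3→3.5]: (535.9+448.1)/2 × 0.5 = 246.0
  [3.5→5.5]: (448.1+219.0)/2 × 2 = 667.1
  Sum = 3867.725 µg/L·h
IV tail: 219.0/0.358 = 611.732; AUC_iv,0→∞ = 3867.725 + 611.732 = 4479.457 µg/L·h
Trapezoidal AUC_0→2.75 (oral suspension):
  [0→0.25]: (0.0+399.9)/2 × 0.25 = 49.9875
  [0.25→1.75]: (399.9+867.4)/2 × 1.5 = 950.475
  [1.75→2.75]: (867.4+685.4)/2 × 1 = 776.4
  Sum = 1776.8625 µg/L·h
oral suspension tail: 685.4/0.358 = 1914.525; AUC_ev,0→∞ = 1776.8625 + 1914.525 = 3691.3875 µg/L·h
F = (AUC_ev/D_ev)/(AUC_iv/D_iv) = (3691.3875/25)/(4479.457/10) = 147.6555/447.9457 = 0.3296

F = 0.33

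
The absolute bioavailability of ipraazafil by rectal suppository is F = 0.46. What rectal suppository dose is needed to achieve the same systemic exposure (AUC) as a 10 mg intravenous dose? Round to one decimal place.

For equal systemic exposure: F × D_ev = D_iv
D_ev = D_iv / F = 10 / 0.46 = 21.7391 mg

D_rectal = 21.7 mg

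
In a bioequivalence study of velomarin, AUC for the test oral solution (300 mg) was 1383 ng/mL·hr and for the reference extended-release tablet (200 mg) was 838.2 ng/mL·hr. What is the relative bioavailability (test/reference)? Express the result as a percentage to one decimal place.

F_rel = 110.0%

F_rel = (AUC_test/D_test) / (AUC_ref/D_ref)
      = (1383/300) / (838.2/200)
      = 4.61 / 4.191 = 1.1000 = 110.00%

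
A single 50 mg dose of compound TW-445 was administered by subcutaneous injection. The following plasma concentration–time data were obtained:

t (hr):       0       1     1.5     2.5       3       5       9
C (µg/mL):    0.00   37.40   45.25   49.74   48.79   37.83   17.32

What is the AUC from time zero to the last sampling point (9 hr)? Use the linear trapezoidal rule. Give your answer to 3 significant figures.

AUC = 308 µg/mL·hr

Trapezoidal AUC_0→9:
  [0→1]: (0.00+37.40)/2 × 1 = 18.7
  [1→1.5]: (37.40+45.25)/2 × 0.5 = 20.6625
  [1.5→2.5]: (45.25+49.74)/2 × 1 = 47.495
  [2.5→3]: (49.74+48.79)/2 × 0.5 = 24.6325
  [3→5]: (48.79+37.83)/2 × 2 = 86.62
  [5→9]: (37.83+17.32)/2 × 4 = 110.3
  Sum = 308.41 µg/mL·hr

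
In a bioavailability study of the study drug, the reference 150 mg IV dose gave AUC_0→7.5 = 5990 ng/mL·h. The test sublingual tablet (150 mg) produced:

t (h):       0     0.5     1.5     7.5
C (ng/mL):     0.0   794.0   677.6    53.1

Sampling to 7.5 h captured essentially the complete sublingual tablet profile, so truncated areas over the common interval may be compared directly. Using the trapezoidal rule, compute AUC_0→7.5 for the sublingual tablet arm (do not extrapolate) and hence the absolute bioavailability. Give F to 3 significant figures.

F = 0.522

Trapezoidal AUC_0→7.5 (sublingual tablet):
  [0→0.5]: (0.0+794.0)/2 × 0.5 = 198.5
  [0.5→1.5]: (794.0+677.6)/2 × 1 = 735.8
  [1.5→7.5]: (677.6+53.1)/2 × 6 = 2192.1
  Sum = 3126.4 ng/mL·h
F = (AUC_ev/D_ev)/(AUC_iv/D_iv) = (3126.4/150)/(5990/150) = 20.8427/39.9333 = 0.5219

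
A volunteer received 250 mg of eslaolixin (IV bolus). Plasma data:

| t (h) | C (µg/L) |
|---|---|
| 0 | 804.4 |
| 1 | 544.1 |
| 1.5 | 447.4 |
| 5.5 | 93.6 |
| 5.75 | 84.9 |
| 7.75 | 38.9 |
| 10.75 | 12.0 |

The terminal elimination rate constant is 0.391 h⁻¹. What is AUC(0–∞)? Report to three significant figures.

AUC = 2260 µg/L·h

Trapezoidal AUC_0→10.75:
  [0→1]: (804.4+544.1)/2 × 1 = 674.25
  [1→1.5]: (544.1+447.4)/2 × 0.5 = 247.875
  [1.5→5.5]: (447.4+93.6)/2 × 4 = 1082.0
  [5.5→5.75]: (93.6+84.9)/2 × 0.25 = 22.3125
  [5.75→7.75]: (84.9+38.9)/2 × 2 = 123.8
  [7.75→10.75]: (38.9+12.0)/2 × 3 = 76.35
  Sum = 2226.5875 µg/L·h
Extrapolated tail: C_last / k_e = 12.0 / 0.391 = 30.691
AUC_0→∞ = 2226.5875 + 30.691 = 2257.2785 µg/L·h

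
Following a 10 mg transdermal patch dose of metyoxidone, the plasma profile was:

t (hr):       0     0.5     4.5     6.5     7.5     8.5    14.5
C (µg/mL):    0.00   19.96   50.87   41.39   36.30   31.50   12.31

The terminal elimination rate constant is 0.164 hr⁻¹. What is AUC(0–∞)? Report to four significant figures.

Trapezoidal AUC_0→14.5:
  [0→0.5]: (0.00+19.96)/2 × 0.5 = 4.99
  [0.5→4.5]: (19.96+50.87)/2 × 4 = 141.66
  [4.5→6.5]: (50.87+41.39)/2 × 2 = 92.26
  [6.5→7.5]: (41.39+36.30)/2 × 1 = 38.845
  [7.5→8.5]: (36.30+31.50)/2 × 1 = 33.9
  [8.5→14.5]: (31.50+12.31)/2 × 6 = 131.43
  Sum = 443.085 µg/mL·hr
Extrapolated tail: C_last / k_e = 12.31 / 0.164 = 75.061
AUC_0→∞ = 443.085 + 75.061 = 518.146 µg/mL·hr

AUC = 518.1 µg/mL·hr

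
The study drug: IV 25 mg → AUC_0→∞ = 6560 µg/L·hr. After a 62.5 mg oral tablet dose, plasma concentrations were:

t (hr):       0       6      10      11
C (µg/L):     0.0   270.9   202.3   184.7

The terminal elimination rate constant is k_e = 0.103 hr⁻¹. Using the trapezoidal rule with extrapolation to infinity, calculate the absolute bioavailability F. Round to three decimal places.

F = 0.228

Trapezoidal AUC_0→11 (oral tablet):
  [0→6]: (0.0+270.9)/2 × 6 = 812.7
  [6→10]: (270.9+202.3)/2 × 4 = 946.4
  [10→11]: (202.3+184.7)/2 × 1 = 193.5
  Sum = 1952.6 µg/L·hr
Tail: C_last/k_e = 184.7/0.103 = 1793.204
AUC_0→∞ (oral tablet) = 1952.6 + 1793.204 = 3745.804 µg/L·hr
F = (AUC_ev/D_ev)/(AUC_iv/D_iv) = (3745.804/62.5)/(6560/25) = 59.932864/262.4 = 0.2284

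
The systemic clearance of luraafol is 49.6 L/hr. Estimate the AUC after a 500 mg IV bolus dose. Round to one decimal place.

AUC_0→∞ = Dose_iv / CL
        = 500 / 49.6 = 10.0806 mg/L·hr

AUC = 10.1 mg/L·hr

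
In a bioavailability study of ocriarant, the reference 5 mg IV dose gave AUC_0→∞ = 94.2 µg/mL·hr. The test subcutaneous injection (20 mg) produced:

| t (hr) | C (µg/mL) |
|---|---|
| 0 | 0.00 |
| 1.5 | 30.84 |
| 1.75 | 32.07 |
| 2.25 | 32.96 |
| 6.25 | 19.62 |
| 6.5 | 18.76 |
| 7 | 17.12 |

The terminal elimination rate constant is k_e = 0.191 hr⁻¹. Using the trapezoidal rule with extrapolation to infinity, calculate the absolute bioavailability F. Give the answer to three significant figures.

Trapezoidal AUC_0→7 (subcutaneous injection):
  [0→1.5]: (0.00+30.84)/2 × 1.5 = 23.13
  [1.5→1.75]: (30.84+32.07)/2 × 0.25 = 7.86375
  [1.75→2.25]: (32.07+32.96)/2 × 0.5 = 16.2575
  [2.25→6.25]: (32.96+19.62)/2 × 4 = 105.16
  [6.25→6.5]: (19.62+18.76)/2 × 0.25 = 4.7975
  [6.5→7]: (18.76+17.12)/2 × 0.5 = 8.97
  Sum = 166.17875 µg/mL·hr
Tail: C_last/k_e = 17.12/0.191 = 89.634
AUC_0→∞ (subcutaneous injection) = 166.17875 + 89.634 = 255.81275 µg/mL·hr
F = (AUC_ev/D_ev)/(AUC_iv/D_iv) = (255.81275/20)/(94.2/5) = 12.7906/18.84 = 0.6789

F = 0.679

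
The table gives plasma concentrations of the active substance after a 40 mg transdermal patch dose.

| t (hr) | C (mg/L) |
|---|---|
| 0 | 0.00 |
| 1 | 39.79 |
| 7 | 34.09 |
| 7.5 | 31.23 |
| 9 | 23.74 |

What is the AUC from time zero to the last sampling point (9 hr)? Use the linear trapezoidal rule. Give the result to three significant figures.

AUC = 299 mg/L·hr

Trapezoidal AUC_0→9:
  [0→1]: (0.00+39.79)/2 × 1 = 19.895
  [1→7]: (39.79+34.09)/2 × 6 = 221.64
  [7→7.5]: (34.09+31.23)/2 × 0.5 = 16.33
  [7.5→9]: (31.23+23.74)/2 × 1.5 = 41.2275
  Sum = 299.0925 mg/L·hr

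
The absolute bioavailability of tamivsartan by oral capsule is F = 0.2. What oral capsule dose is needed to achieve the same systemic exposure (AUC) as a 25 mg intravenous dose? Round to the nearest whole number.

For equal systemic exposure: F × D_ev = D_iv
D_ev = D_iv / F = 25 / 0.2 = 125 mg

D_oral = 125 mg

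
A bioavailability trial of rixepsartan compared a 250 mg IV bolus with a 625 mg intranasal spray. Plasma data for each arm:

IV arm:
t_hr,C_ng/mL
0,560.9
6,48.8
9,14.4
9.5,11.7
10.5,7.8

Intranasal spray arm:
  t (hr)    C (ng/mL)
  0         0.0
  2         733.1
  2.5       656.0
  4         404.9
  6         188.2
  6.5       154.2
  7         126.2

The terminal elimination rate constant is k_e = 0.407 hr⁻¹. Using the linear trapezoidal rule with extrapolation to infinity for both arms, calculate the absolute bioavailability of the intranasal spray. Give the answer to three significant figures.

Trapezoidal AUC_0→10.5 (IV):
  [0→6]: (560.9+48.8)/2 × 6 = 1829.1
  [6→9]: (48.8+14.4)/2 × 3 = 94.8
  [9→9.5]: (14.4+11.7)/2 × 0.5 = 6.525
  [9.5→10.5]: (11.7+7.8)/2 × 1 = 9.75
  Sum = 1940.175 ng/mL·hr
IV tail: 7.8/0.407 = 19.165; AUC_iv,0→∞ = 1940.175 + 19.165 = 1959.34 ng/mL·hr
Trapezoidal AUC_0→7 (intranasal spray):
  [0→2]: (0.0+733.1)/2 × 2 = 733.1
  [2→2.5]: (733.1+656.0)/2 × 0.5 = 347.275
  [2.5→4]: (656.0+404.9)/2 × 1.5 = 795.675
  [4→6]: (404.9+188.2)/2 × 2 = 593.1
  [6→6.5]: (188.2+154.2)/2 × 0.5 = 85.6
  [6.5→7]: (154.2+126.2)/2 × 0.5 = 70.1
  Sum = 2624.85 ng/mL·hr
intranasal spray tail: 126.2/0.407 = 310.074; AUC_ev,0→∞ = 2624.85 + 310.074 = 2934.924 ng/mL·hr
F = (AUC_ev/D_ev)/(AUC_iv/D_iv) = (2934.924/625)/(1959.34/250) = 4.6958784/7.83736 = 0.5992

F = 0.599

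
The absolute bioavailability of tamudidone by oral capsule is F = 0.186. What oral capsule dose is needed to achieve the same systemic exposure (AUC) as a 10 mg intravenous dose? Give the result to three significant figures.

For equal systemic exposure: F × D_ev = D_iv
D_ev = D_iv / F = 10 / 0.186 = 53.7634 mg

D_oral = 53.8 mg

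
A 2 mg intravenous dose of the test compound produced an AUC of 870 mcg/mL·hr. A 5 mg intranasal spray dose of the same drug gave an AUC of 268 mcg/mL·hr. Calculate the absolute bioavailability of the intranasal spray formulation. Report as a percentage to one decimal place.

F = (AUC_ev / D_ev) / (AUC_iv / D_iv)
  = (268/5) / (870/2)
  = 53.6 / 435 = 0.1232
  = 12.32%

F = 12.3%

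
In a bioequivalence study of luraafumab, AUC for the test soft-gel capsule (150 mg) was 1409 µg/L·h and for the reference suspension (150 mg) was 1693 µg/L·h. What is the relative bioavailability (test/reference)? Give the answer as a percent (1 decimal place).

F_rel = 83.2%

F_rel = (AUC_test/D_test) / (AUC_ref/D_ref)
      = (1409/150) / (1693/150)
      = 9.39333 / 11.2867 = 0.8322 = 83.22%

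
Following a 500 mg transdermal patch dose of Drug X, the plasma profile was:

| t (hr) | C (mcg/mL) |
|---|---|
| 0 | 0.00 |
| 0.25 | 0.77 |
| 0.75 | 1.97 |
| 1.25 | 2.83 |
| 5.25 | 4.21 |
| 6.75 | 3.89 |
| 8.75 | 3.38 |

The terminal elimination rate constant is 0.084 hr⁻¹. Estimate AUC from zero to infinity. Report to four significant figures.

AUC = 69.64 mcg/mL·hr

Trapezoidal AUC_0→8.75:
  [0→0.25]: (0.00+0.77)/2 × 0.25 = 0.09625
  [0.25→0.75]: (0.77+1.97)/2 × 0.5 = 0.685
  [0.75→1.25]: (1.97+2.83)/2 × 0.5 = 1.2
  [1.25→5.25]: (2.83+4.21)/2 × 4 = 14.08
  [5.25→6.75]: (4.21+3.89)/2 × 1.5 = 6.075
  [6.75→8.75]: (3.89+3.38)/2 × 2 = 7.27
  Sum = 29.40625 mcg/mL·hr
Extrapolated tail: C_last / k_e = 3.38 / 0.084 = 40.238
AUC_0→∞ = 29.40625 + 40.238 = 69.64425 mcg/mL·hr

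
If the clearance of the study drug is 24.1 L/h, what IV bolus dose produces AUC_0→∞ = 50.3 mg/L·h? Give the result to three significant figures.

Dose = 1210 mg

Dose_iv = CL × AUC_0→∞
     = 24.1 × 50.3 = 1212.23 mg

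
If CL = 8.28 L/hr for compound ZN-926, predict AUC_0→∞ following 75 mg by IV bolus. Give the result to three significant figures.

AUC_0→∞ = Dose_iv / CL
        = 75 / 8.28 = 9.05797 mg/L·hr

AUC = 9.06 mg/L·hr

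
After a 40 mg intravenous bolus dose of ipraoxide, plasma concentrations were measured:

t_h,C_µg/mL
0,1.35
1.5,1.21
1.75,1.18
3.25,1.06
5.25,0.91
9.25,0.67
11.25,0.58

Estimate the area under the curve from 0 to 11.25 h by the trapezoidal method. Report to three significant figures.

Trapezoidal AUC_0→11.25:
  [0→1.5]: (1.35+1.21)/2 × 1.5 = 1.92
  [1.5→1.75]: (1.21+1.18)/2 × 0.25 = 0.29875
  [1.75→3.25]: (1.18+1.06)/2 × 1.5 = 1.68
  [3.25→5.25]: (1.06+0.91)/2 × 2 = 1.97
  [5.25→9.25]: (0.91+0.67)/2 × 4 = 3.16
  [9.25→11.25]: (0.67+0.58)/2 × 2 = 1.25
  Sum = 10.27875 µg/mL·h

AUC = 10.3 µg/mL·h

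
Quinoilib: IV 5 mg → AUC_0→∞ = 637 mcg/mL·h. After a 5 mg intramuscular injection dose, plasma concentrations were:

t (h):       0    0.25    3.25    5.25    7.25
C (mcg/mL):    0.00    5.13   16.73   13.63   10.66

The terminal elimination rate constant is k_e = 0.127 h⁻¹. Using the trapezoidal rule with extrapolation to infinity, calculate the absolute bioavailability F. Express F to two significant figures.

F = 0.27

Trapezoidal AUC_0→7.25 (intramuscular injection):
  [0→0.25]: (0.00+5.13)/2 × 0.25 = 0.64125
  [0.25→3.25]: (5.13+16.73)/2 × 3 = 32.79
  [3.25→5.25]: (16.73+13.63)/2 × 2 = 30.36
  [5.25→7.25]: (13.63+10.66)/2 × 2 = 24.29
  Sum = 88.08125 mcg/mL·h
Tail: C_last/k_e = 10.66/0.127 = 83.937
AUC_0→∞ (intramuscular injection) = 88.08125 + 83.937 = 172.01825 mcg/mL·h
F = (AUC_ev/D_ev)/(AUC_iv/D_iv) = (172.01825/5)/(637/5) = 34.40365/127.4 = 0.2700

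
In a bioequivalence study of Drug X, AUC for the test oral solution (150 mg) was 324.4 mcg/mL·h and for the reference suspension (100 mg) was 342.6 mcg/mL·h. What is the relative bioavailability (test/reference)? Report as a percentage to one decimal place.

F_rel = 63.1%

F_rel = (AUC_test/D_test) / (AUC_ref/D_ref)
      = (324.4/150) / (342.6/100)
      = 2.16267 / 3.426 = 0.6313 = 63.13%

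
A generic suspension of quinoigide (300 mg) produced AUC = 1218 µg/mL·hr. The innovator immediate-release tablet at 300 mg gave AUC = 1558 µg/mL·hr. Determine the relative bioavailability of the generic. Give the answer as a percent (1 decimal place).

F_rel = (AUC_test/D_test) / (AUC_ref/D_ref)
      = (1218/300) / (1558/300)
      = 4.06 / 5.19333 = 0.7818 = 78.18%

F_rel = 78.2%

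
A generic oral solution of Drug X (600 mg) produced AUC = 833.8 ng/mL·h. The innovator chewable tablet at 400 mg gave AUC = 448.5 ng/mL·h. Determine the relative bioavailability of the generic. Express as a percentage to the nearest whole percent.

F_rel = 124%

F_rel = (AUC_test/D_test) / (AUC_ref/D_ref)
      = (833.8/600) / (448.5/400)
      = 1.38967 / 1.12125 = 1.2394 = 123.94%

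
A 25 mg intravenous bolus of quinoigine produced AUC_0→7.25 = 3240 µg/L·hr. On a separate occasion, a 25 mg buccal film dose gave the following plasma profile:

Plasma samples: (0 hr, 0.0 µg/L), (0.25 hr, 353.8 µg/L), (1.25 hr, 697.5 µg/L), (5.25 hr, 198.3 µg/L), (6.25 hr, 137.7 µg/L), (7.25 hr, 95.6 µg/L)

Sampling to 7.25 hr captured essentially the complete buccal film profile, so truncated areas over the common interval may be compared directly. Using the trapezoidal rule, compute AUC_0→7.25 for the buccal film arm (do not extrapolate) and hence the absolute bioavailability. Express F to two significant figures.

F = 0.82

Trapezoidal AUC_0→7.25 (buccal film):
  [0→0.25]: (0.0+353.8)/2 × 0.25 = 44.225
  [0.25→1.25]: (353.8+697.5)/2 × 1 = 525.65
  [1.25→5.25]: (697.5+198.3)/2 × 4 = 1791.6
  [5.25→6.25]: (198.3+137.7)/2 × 1 = 168.0
  [6.25→7.25]: (137.7+95.6)/2 × 1 = 116.65
  Sum = 2646.125 µg/L·hr
F = (AUC_ev/D_ev)/(AUC_iv/D_iv) = (2646.125/25)/(3240/25) = 105.845/129.6 = 0.8167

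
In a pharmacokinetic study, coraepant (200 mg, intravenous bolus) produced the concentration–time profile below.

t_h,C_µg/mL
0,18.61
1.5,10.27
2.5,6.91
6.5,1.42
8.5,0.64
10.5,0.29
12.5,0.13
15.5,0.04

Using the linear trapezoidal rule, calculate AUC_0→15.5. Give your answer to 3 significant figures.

Trapezoidal AUC_0→15.5:
  [0→1.5]: (18.61+10.27)/2 × 1.5 = 21.66
  [1.5→2.5]: (10.27+6.91)/2 × 1 = 8.59
  [2.5→6.5]: (6.91+1.42)/2 × 4 = 16.66
  [6.5→8.5]: (1.42+0.64)/2 × 2 = 2.06
  [8.5→10.5]: (0.64+0.29)/2 × 2 = 0.93
  [10.5→12.5]: (0.29+0.13)/2 × 2 = 0.42
  [12.5→15.5]: (0.13+0.04)/2 × 3 = 0.255
  Sum = 50.575 µg/mL·h

AUC = 50.6 µg/mL·h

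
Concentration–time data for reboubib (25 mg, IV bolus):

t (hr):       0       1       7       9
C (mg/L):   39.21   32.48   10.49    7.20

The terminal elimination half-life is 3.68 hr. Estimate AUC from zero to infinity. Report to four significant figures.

AUC = 220.7 mg/L·hr

Trapezoidal AUC_0→9:
  [0→1]: (39.21+32.48)/2 × 1 = 35.845
  [1→7]: (32.48+10.49)/2 × 6 = 128.91
  [7→9]: (10.49+7.20)/2 × 2 = 17.69
  Sum = 182.445 mg/L·hr
k_e = ln2 / t½ = 0.693147 / 3.68 = 0.1884 hr^-1
Extrapolated tail: C_last / k_e = 7.20 / 0.1884 = 38.217
AUC_0→∞ = 182.445 + 38.217 = 220.662 mg/L·hr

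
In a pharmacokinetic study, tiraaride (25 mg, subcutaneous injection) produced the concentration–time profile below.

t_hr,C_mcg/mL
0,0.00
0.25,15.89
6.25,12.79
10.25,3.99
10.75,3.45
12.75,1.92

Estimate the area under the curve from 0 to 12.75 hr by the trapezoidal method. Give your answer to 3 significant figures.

AUC = 129 mcg/mL·hr

Trapezoidal AUC_0→12.75:
  [0→0.25]: (0.00+15.89)/2 × 0.25 = 1.98625
  [0.25→6.25]: (15.89+12.79)/2 × 6 = 86.04
  [6.25→10.25]: (12.79+3.99)/2 × 4 = 33.56
  [10.25→10.75]: (3.99+3.45)/2 × 0.5 = 1.86
  [10.75→12.75]: (3.45+1.92)/2 × 2 = 5.37
  Sum = 128.81625 mcg/mL·hr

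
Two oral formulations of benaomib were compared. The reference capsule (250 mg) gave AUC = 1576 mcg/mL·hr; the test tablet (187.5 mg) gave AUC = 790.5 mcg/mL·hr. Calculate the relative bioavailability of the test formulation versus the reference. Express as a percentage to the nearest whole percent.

F_rel = (AUC_test/D_test) / (AUC_ref/D_ref)
      = (790.5/187.5) / (1576/250)
      = 4.216 / 6.304 = 0.6688 = 66.88%

F_rel = 67%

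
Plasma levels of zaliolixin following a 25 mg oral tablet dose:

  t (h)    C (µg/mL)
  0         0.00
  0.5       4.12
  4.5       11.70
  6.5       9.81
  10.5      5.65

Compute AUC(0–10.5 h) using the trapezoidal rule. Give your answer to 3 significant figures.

Trapezoidal AUC_0→10.5:
  [0→0.5]: (0.00+4.12)/2 × 0.5 = 1.03
  [0.5→4.5]: (4.12+11.70)/2 × 4 = 31.64
  [4.5→6.5]: (11.70+9.81)/2 × 2 = 21.51
  [6.5→10.5]: (9.81+5.65)/2 × 4 = 30.92
  Sum = 85.1 µg/mL·h

AUC = 85.1 µg/mL·h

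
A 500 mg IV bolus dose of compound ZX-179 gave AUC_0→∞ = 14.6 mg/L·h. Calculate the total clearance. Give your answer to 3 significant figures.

CL = 34.2 L/h

CL = Dose_iv / AUC_0→∞
   = 500 / 14.6 = 34.2466 L/h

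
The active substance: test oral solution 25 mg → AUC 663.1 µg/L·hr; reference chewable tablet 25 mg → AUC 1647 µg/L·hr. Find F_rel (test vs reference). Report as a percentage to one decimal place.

F_rel = 40.3%

F_rel = (AUC_test/D_test) / (AUC_ref/D_ref)
      = (663.1/25) / (1647/25)
      = 26.524 / 65.88 = 0.4026 = 40.26%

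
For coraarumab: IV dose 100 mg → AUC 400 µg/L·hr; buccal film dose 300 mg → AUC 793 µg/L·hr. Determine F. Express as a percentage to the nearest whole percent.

F = (AUC_ev / D_ev) / (AUC_iv / D_iv)
  = (793/300) / (400/100)
  = 2.64333 / 4 = 0.6608
  = 66.08%

F = 66%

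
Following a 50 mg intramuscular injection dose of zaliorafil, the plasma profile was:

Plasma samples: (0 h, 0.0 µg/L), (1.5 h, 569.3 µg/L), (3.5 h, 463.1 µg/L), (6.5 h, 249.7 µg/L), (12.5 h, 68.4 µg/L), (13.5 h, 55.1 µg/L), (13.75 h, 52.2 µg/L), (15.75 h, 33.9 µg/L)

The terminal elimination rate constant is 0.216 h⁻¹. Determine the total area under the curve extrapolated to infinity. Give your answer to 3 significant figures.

AUC = 3800 µg/L·h

Trapezoidal AUC_0→15.75:
  [0→1.5]: (0.0+569.3)/2 × 1.5 = 426.975
  [1.5→3.5]: (569.3+463.1)/2 × 2 = 1032.4
  [3.5→6.5]: (463.1+249.7)/2 × 3 = 1069.2
  [6.5→12.5]: (249.7+68.4)/2 × 6 = 954.3
  [12.5→13.5]: (68.4+55.1)/2 × 1 = 61.75
  [13.5→13.75]: (55.1+52.2)/2 × 0.25 = 13.4125
  [13.75→15.75]: (52.2+33.9)/2 × 2 = 86.1
  Sum = 3644.1375 µg/L·h
Extrapolated tail: C_last / k_e = 33.9 / 0.216 = 156.944
AUC_0→∞ = 3644.1375 + 156.944 = 3801.0815 µg/L·h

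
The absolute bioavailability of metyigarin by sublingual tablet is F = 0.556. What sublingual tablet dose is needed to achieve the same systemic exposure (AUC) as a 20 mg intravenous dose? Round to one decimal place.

D_sublingual = 36.0 mg

For equal systemic exposure: F × D_ev = D_iv
D_ev = D_iv / F = 20 / 0.556 = 35.9712 mg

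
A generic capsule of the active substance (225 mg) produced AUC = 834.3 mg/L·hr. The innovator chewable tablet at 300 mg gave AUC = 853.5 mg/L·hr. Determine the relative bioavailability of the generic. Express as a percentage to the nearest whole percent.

F_rel = (AUC_test/D_test) / (AUC_ref/D_ref)
      = (834.3/225) / (853.5/300)
      = 3.708 / 2.845 = 1.3033 = 130.33%

F_rel = 130%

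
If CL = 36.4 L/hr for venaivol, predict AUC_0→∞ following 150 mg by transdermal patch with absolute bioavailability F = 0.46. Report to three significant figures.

AUC_0→∞ = F × Dose / CL
        = 0.46 × 150 / 36.4 = 1.8956 mg/L·hr

AUC = 1.90 mg/L·hr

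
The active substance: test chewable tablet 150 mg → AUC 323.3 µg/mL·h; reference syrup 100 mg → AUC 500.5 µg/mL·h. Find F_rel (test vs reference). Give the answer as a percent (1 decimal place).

F_rel = (AUC_test/D_test) / (AUC_ref/D_ref)
      = (323.3/150) / (500.5/100)
      = 2.15533 / 5.005 = 0.4306 = 43.06%

F_rel = 43.1%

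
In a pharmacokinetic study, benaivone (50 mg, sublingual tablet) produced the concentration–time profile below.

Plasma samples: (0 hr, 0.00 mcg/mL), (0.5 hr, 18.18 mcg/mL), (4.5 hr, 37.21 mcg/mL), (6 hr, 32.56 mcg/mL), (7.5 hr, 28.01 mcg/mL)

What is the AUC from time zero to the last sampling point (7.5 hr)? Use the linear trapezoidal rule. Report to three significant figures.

Trapezoidal AUC_0→7.5:
  [0→0.5]: (0.00+18.18)/2 × 0.5 = 4.545
  [0.5→4.5]: (18.18+37.21)/2 × 4 = 110.78
  [4.5→6]: (37.21+32.56)/2 × 1.5 = 52.3275
  [6→7.5]: (32.56+28.01)/2 × 1.5 = 45.4275
  Sum = 213.08 mcg/mL·hr

AUC = 213 mcg/mL·hr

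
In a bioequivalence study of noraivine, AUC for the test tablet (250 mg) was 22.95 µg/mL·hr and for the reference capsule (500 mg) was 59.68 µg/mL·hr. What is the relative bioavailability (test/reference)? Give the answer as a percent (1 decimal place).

F_rel = 76.9%

F_rel = (AUC_test/D_test) / (AUC_ref/D_ref)
      = (22.95/250) / (59.68/500)
      = 0.0918 / 0.11936 = 0.7691 = 76.91%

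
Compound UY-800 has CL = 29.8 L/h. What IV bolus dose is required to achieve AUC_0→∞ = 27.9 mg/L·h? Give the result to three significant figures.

Dose = 831 mg

Dose_iv = CL × AUC_0→∞
     = 29.8 × 27.9 = 831.42 mg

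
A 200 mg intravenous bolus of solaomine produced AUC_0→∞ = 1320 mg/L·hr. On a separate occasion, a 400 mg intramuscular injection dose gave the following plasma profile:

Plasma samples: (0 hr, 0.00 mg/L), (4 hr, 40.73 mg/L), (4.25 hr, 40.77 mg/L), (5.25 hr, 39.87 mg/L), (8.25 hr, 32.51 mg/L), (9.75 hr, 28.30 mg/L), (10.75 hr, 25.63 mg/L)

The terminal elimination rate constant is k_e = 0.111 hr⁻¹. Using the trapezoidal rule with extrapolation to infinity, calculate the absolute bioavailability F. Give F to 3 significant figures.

F = 0.206

Trapezoidal AUC_0→10.75 (intramuscular injection):
  [0→4]: (0.00+40.73)/2 × 4 = 81.46
  [4→4.25]: (40.73+40.77)/2 × 0.25 = 10.1875
  [4.25→5.25]: (40.77+39.87)/2 × 1 = 40.32
  [5.25→8.25]: (39.87+32.51)/2 × 3 = 108.57
  [8.25→9.75]: (32.51+28.30)/2 × 1.5 = 45.6075
  [9.75→10.75]: (28.30+25.63)/2 × 1 = 26.965
  Sum = 313.11 mg/L·hr
Tail: C_last/k_e = 25.63/0.111 = 230.901
AUC_0→∞ (intramuscular injection) = 313.11 + 230.901 = 544.011 mg/L·hr
F = (AUC_ev/D_ev)/(AUC_iv/D_iv) = (544.011/400)/(1320/200) = 1.3600275/6.6 = 0.2061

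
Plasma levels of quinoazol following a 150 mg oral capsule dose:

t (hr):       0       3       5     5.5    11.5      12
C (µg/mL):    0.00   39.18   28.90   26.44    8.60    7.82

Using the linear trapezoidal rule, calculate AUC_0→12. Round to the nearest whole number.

Trapezoidal AUC_0→12:
  [0→3]: (0.00+39.18)/2 × 3 = 58.77
  [3→5]: (39.18+28.90)/2 × 2 = 68.08
  [5→5.5]: (28.90+26.44)/2 × 0.5 = 13.835
  [5.5→11.5]: (26.44+8.60)/2 × 6 = 105.12
  [11.5→12]: (8.60+7.82)/2 × 0.5 = 4.105
  Sum = 249.91 µg/mL·hr

AUC = 250 µg/mL·hr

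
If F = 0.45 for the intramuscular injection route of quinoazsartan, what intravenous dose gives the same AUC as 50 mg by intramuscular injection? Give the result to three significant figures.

D_iv = 22.5 mg

Systemic exposure from an extravascular dose = F × D_ev, so the equivalent IV dose is F × D_ev.
D_iv = F × D_ev = 0.45 × 50 = 22.5 mg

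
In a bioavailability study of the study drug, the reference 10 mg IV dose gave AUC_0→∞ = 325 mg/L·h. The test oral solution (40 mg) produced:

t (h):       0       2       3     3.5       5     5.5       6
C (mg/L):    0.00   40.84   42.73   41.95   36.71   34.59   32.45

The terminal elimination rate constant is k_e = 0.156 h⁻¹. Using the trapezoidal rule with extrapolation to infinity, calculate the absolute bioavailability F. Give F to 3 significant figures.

F = 0.312

Trapezoidal AUC_0→6 (oral solution):
  [0→2]: (0.00+40.84)/2 × 2 = 40.84
  [2→3]: (40.84+42.73)/2 × 1 = 41.785
  [3→3.5]: (42.73+41.95)/2 × 0.5 = 21.17
  [3.5→5]: (41.95+36.71)/2 × 1.5 = 58.995
  [5→5.5]: (36.71+34.59)/2 × 0.5 = 17.825
  [5.5→6]: (34.59+32.45)/2 × 0.5 = 16.76
  Sum = 197.375 mg/L·h
Tail: C_last/k_e = 32.45/0.156 = 208.013
AUC_0→∞ (oral solution) = 197.375 + 208.013 = 405.388 mg/L·h
F = (AUC_ev/D_ev)/(AUC_iv/D_iv) = (405.388/40)/(325/10) = 10.1347/32.5 = 0.3118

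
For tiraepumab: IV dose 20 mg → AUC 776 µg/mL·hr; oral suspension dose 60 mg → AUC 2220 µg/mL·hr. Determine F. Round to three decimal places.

F = (AUC_ev / D_ev) / (AUC_iv / D_iv)
  = (2220/60) / (776/20)
  = 37 / 38.8 = 0.9536

F = 0.954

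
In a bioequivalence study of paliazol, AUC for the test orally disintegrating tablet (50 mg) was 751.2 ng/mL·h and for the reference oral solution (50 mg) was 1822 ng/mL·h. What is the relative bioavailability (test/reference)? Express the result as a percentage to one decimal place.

F_rel = (AUC_test/D_test) / (AUC_ref/D_ref)
      = (751.2/50) / (1822/50)
      = 15.024 / 36.44 = 0.4123 = 41.23%

F_rel = 41.2%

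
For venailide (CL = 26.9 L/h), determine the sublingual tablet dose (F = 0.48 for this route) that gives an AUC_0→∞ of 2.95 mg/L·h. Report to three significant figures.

Dose = CL × AUC_0→∞ / F
     = 26.9 × 2.95 / 0.48 = 165.323 mg

Dose = 165 mg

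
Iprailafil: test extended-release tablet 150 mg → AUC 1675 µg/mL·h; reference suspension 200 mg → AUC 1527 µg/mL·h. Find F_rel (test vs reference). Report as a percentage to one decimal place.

F_rel = (AUC_test/D_test) / (AUC_ref/D_ref)
      = (1675/150) / (1527/200)
      = 11.1667 / 7.635 = 1.4626 = 146.26%

F_rel = 146.3%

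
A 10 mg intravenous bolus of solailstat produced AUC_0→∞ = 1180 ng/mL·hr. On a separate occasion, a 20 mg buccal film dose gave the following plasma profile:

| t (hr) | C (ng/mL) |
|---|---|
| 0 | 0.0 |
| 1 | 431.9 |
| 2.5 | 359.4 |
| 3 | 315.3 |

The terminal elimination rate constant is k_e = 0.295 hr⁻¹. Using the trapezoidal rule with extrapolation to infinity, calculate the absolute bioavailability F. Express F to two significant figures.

Trapezoidal AUC_0→3 (buccal film):
  [0→1]: (0.0+431.9)/2 × 1 = 215.95
  [1→2.5]: (431.9+359.4)/2 × 1.5 = 593.475
  [2.5→3]: (359.4+315.3)/2 × 0.5 = 168.675
  Sum = 978.1 ng/mL·hr
Tail: C_last/k_e = 315.3/0.295 = 1068.814
AUC_0→∞ (buccal film) = 978.1 + 1068.814 = 2046.914 ng/mL·hr
F = (AUC_ev/D_ev)/(AUC_iv/D_iv) = (2046.914/20)/(1180/10) = 102.3457/118 = 0.8673

F = 0.87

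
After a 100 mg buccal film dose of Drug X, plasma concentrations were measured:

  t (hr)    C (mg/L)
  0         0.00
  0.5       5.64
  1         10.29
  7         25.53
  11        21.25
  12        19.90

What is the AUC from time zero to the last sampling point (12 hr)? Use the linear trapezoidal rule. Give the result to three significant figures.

Trapezoidal AUC_0→12:
  [0→0.5]: (0.00+5.64)/2 × 0.5 = 1.41
  [0.5→1]: (5.64+10.29)/2 × 0.5 = 3.9825
  [1→7]: (10.29+25.53)/2 × 6 = 107.46
  [7→11]: (25.53+21.25)/2 × 4 = 93.56
  [11→12]: (21.25+19.90)/2 × 1 = 20.575
  Sum = 226.9875 mg/L·hr

AUC = 227 mg/L·hr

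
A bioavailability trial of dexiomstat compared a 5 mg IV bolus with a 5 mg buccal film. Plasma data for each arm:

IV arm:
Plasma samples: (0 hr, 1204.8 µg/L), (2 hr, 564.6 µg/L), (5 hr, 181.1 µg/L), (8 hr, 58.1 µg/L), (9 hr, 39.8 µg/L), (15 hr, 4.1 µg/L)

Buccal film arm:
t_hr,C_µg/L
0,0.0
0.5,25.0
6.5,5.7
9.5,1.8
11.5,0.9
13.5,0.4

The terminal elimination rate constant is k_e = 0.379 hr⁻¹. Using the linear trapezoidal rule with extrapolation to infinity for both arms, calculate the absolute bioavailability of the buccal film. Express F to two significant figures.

Trapezoidal AUC_0→15 (IV):
  [0→2]: (1204.8+564.6)/2 × 2 = 1769.4
  [2→5]: (564.6+181.1)/2 × 3 = 1118.55
  [5→8]: (181.1+58.1)/2 × 3 = 358.8
  [8→9]: (58.1+39.8)/2 × 1 = 48.95
  [9→15]: (39.8+4.1)/2 × 6 = 131.7
  Sum = 3427.4 µg/L·hr
IV tail: 4.1/0.379 = 10.818; AUC_iv,0→∞ = 3427.4 + 10.818 = 3438.218 µg/L·hr
Trapezoidal AUC_0→13.5 (buccal film):
  [0→0.5]: (0.0+25.0)/2 × 0.5 = 6.25
  [0.5→6.5]: (25.0+5.7)/2 × 6 = 92.1
  [6.5→9.5]: (5.7+1.8)/2 × 3 = 11.25
  [9.5→11.5]: (1.8+0.9)/2 × 2 = 2.7
  [11.5→13.5]: (0.9+0.4)/2 × 2 = 1.3
  Sum = 113.6 µg/L·hr
buccal film tail: 0.4/0.379 = 1.055; AUC_ev,0→∞ = 113.6 + 1.055 = 114.655 µg/L·hr
F = (AUC_ev/D_ev)/(AUC_iv/D_iv) = (114.655/5)/(3438.218/5) = 22.931/687.6436 = 0.0333

F = 0.033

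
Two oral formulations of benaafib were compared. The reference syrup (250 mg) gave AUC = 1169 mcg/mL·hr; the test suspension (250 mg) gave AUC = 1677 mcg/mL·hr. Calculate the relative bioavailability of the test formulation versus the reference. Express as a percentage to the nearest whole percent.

F_rel = (AUC_test/D_test) / (AUC_ref/D_ref)
      = (1677/250) / (1169/250)
      = 6.708 / 4.676 = 1.4346 = 143.46%

F_rel = 143%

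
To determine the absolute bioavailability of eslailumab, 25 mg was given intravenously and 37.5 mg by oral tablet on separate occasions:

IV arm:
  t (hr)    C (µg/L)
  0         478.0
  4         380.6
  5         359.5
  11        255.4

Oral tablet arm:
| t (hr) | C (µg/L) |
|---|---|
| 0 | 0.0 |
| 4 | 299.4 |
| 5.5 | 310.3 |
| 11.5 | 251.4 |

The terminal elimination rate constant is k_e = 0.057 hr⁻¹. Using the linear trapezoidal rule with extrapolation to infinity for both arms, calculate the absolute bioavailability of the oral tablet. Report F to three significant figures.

Trapezoidal AUC_0→11 (IV):
  [0→4]: (478.0+380.6)/2 × 4 = 1717.2
  [4→5]: (380.6+359.5)/2 × 1 = 370.05
  [5→11]: (359.5+255.4)/2 × 6 = 1844.7
  Sum = 3931.95 µg/L·hr
IV tail: 255.4/0.057 = 4480.702; AUC_iv,0→∞ = 3931.95 + 4480.702 = 8412.652 µg/L·hr
Trapezoidal AUC_0→11.5 (oral tablet):
  [0→4]: (0.0+299.4)/2 × 4 = 598.8
  [4→5.5]: (299.4+310.3)/2 × 1.5 = 457.275
  [5.5→11.5]: (310.3+251.4)/2 × 6 = 1685.1
  Sum = 2741.175 µg/L·hr
oral tablet tail: 251.4/0.057 = 4410.526; AUC_ev,0→∞ = 2741.175 + 4410.526 = 7151.701 µg/L·hr
F = (AUC_ev/D_ev)/(AUC_iv/D_iv) = (7151.701/37.5)/(8412.652/25) = 190.712/336.50608 = 0.5667

F = 0.567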